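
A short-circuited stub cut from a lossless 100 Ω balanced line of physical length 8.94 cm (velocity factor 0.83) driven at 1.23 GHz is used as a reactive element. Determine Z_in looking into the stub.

Z_in ≈ −j38.4 Ω

λ = v/f = 0.83·c / 1.23 GHz = 0.202 m
βl = 2π·l/λ = 2π × 0.442 = 159°
tan(βl) = -0.384
For a short-circuited stub, Z_in = jZ_0·tan(βl)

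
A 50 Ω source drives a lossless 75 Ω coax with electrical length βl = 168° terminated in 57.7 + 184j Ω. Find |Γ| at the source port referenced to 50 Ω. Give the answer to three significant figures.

tan(βl) = -0.213
Z_in = Z_0·(Z_L + jZ_0·tanβl)/(Z_0 + jZ_L·tanβl) = 25.8 + j113 Ω
Γ_s = (Z_in − Z_s)/(Z_in + Z_s) = (-24.2 + j113)/(75.8 + j113), |Γ_s| = 0.85

|Γ| ≈ 0.85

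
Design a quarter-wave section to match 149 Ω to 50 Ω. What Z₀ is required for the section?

Z_qwt = √(Z_0·R_L) = √(50 × 149) = √7450

Z_qwt ≈ 86.3 Ω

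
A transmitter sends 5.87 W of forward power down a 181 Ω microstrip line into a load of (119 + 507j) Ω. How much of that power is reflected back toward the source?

|Γ| = |(-62 + j507)/(300 + j507)| = 0.867
|Γ|² = 0.752
P_refl = |Γ|²·P_inc = 4.41 W, P_del = (1 − |Γ|²)·P_inc = 1.46 W

P_reflected ≈ 4.41 W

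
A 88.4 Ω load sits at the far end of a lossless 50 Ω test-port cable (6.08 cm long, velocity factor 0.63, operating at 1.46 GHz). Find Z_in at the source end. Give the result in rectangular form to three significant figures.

Z_in ≈ 82.1 + j18.4 Ω

λ = v/f = 0.63·c / 1.46 GHz = 0.129 m
βl = 2π·l/λ = 2π × 0.47 = 169°
tan(βl) = tan(169°) = -0.193
Z_in = Z_0·(Z_L + jZ_0·tanβl)/(Z_0 + jZ_L·tanβl)
     = 50·(88.4 − j9.64)/(50 − j17.1)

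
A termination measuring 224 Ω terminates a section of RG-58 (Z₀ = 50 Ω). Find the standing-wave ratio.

VSWR ≈ 4.48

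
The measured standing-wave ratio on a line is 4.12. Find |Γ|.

|Γ| = (S − 1)/(S + 1) = (4.12 − 1)/(4.12 + 1) = 3.12/5.12

|Γ| ≈ 0.609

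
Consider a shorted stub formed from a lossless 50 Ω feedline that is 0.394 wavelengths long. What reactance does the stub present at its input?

βl = 2π × 0.394 = 142°
tan(βl) = -0.786
For a shorted stub, Z_in = jZ_0·tan(βl)

X_in ≈ -39.3 Ω (capacitive)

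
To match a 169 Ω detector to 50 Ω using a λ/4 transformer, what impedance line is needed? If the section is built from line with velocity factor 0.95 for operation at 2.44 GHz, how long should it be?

Z_qwt = √(Z_0·R_L) = √(50 × 169) = √8450
λ = 0.95·c/f = 0.117 m, so l = λ/4 = 0.0292 m

Z_qwt ≈ 91.9 Ω; length ≈ 2.92 cm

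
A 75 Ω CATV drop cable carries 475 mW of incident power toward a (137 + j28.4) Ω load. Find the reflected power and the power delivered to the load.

P_reflected ≈ 48.3 mW; P_delivered ≈ 427 mW

|Γ| = |(62 + j28.4)/(212 + j28.4)| = 0.319
|Γ|² = 0.102
P_refl = |Γ|²·P_inc = 48.3 mW, P_del = (1 − |Γ|²)·P_inc = 427 mW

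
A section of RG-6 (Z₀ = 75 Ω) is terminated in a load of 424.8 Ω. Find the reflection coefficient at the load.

Γ = 0.7

Γ = (Z_L − Z_0)/(Z_L + Z_0) = (424.8 − 75)/(424.8 + 75) = 349.8/499.8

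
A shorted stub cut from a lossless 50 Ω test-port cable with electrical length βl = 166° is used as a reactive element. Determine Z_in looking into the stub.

Z_in ≈ −j12.5 Ω

tan(βl) = -0.249
For a shorted stub, Z_in = jZ_0·tan(βl)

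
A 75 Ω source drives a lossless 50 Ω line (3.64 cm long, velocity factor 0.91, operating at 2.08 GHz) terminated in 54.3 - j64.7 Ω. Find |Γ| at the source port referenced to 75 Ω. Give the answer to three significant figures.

|Γ| ≈ 0.594

λ = v/f = 0.91·c / 2.08 GHz = 0.131 m
βl = 2π·l/λ = 2π × 0.277 = 99.8°
tan(βl) = -5.77
Z_in = Z_0·(Z_L + jZ_0·tanβl)/(Z_0 + jZ_L·tanβl) = 23 + j32.4 Ω
Γ_s = (Z_in − Z_s)/(Z_in + Z_s) = (-52 + j32.4)/(98 + j32.4), |Γ_s| = 0.594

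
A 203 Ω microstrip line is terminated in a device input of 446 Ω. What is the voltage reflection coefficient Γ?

Γ = 0.374

Γ = (Z_L − Z_0)/(Z_L + Z_0) = (446 − 203)/(446 + 203) = 243/649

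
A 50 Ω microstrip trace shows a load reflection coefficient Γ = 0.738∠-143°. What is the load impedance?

Z_L ≈ 8.36 − j16.3 Ω

Z_L = Z_0·(1 + Γ)/(1 − Γ) = 50·(0.411 − j0.444)/(1.59 + j0.444)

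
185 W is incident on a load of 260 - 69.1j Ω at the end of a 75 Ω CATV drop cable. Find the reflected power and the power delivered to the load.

P_reflected ≈ 61.7 W; P_delivered ≈ 123 W

|Γ| = |(185 − j69.1)/(335 − j69.1)| = 0.577
|Γ|² = 0.333
P_refl = |Γ|²·P_inc = 61.7 W, P_del = (1 − |Γ|²)·P_inc = 123 W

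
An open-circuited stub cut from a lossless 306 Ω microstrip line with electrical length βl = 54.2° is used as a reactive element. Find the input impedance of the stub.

tan(βl) = 1.39
For an open-circuited stub, Z_in = −jZ_0·cot(βl) = −jZ_0/tan(βl)

Z_in ≈ −j221 Ω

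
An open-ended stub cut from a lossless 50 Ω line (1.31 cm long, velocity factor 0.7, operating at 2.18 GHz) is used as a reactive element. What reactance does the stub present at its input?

λ = v/f = 0.7·c / 2.18 GHz = 0.0963 m
βl = 2π·l/λ = 2π × 0.136 = 49°
tan(βl) = 1.15
For an open-ended stub, Z_in = −jZ_0·cot(βl) = −jZ_0/tan(βl)

X_in ≈ -43.5 Ω (capacitive)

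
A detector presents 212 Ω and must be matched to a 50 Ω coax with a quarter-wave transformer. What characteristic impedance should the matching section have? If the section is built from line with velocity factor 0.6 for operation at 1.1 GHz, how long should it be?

Z_qwt = √(Z_0·R_L) = √(50 × 212) = √10600
λ = 0.6·c/f = 0.164 m, so l = λ/4 = 0.0409 m

Z_qwt ≈ 103 Ω; length ≈ 4.09 cm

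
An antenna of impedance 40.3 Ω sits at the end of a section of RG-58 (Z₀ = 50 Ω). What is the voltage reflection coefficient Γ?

Γ = (Z_L − Z_0)/(Z_L + Z_0) = (40.3 − 50)/(40.3 + 50) = -9.7/90.3

Γ = -0.107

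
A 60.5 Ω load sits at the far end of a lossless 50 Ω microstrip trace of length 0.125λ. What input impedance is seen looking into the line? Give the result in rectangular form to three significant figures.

βl = 2π × 0.125 = 45°
tan(βl) = tan(45°) = 1
Z_in = Z_0·(Z_L + jZ_0·tanβl)/(Z_0 + jZ_L·tanβl)
     = 50·(60.5 + j50)/(50 + j60.5)

Z_in ≈ 49.1 − j9.42 Ω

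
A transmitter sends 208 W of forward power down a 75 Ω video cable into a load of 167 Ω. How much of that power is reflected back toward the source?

P_reflected ≈ 30.1 W

Γ = (167 − 75)/(167 + 75) = 0.38
|Γ|² = 0.145
P_refl = |Γ|²·P_inc = 30.1 W, P_del = (1 − |Γ|²)·P_inc = 178 W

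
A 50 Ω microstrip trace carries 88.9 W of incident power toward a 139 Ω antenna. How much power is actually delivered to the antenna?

Γ = (139 − 50)/(139 + 50) = 0.471
|Γ|² = 0.222
P_refl = |Γ|²·P_inc = 19.7 W, P_del = (1 − |Γ|²)·P_inc = 69.2 W

P_delivered ≈ 69.2 W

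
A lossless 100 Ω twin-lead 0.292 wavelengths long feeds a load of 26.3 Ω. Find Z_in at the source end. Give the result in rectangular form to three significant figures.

Z_in ≈ 198 − j177 Ω

βl = 2π × 0.292 = 105°
tan(βl) = tan(105°) = -3.7
Z_in = Z_0·(Z_L + jZ_0·tanβl)/(Z_0 + jZ_L·tanβl)
     = 100·(26.3 − j370)/(100 − j97.3)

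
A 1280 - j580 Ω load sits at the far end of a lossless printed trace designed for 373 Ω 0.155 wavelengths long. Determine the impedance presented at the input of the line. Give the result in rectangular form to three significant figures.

βl = 2π × 0.155 = 55.8°
tan(βl) = tan(55.8°) = 1.47
Z_in = Z_0·(Z_L + jZ_0·tanβl)/(Z_0 + jZ_L·tanβl)
     = 373·(1280 − j31.1)/(1230 + j1880)

Z_in ≈ 112 − j181 Ω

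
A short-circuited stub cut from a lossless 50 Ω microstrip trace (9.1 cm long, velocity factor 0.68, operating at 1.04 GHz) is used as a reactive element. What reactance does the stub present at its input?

X_in ≈ -11.5 Ω (capacitive)

λ = v/f = 0.68·c / 1.04 GHz = 0.196 m
βl = 2π·l/λ = 2π × 0.464 = 167°
tan(βl) = -0.231
For a short-circuited stub, Z_in = jZ_0·tan(βl)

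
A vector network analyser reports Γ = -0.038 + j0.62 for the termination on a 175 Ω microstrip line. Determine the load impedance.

Z_L = Z_0·(1 + Γ)/(1 − Γ) = 175·(0.962 + j0.62)/(1.04 − j0.62)

Z_L ≈ 73.5 + j148 Ω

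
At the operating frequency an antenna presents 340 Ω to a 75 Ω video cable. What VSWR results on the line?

VSWR ≈ 4.53

Γ = (340 − 75)/(340 + 75) = 0.639
VSWR = (1 + 0.639)/(1 − 0.639)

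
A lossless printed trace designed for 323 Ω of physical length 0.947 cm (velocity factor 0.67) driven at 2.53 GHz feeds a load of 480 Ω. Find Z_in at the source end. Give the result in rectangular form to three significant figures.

λ = v/f = 0.67·c / 2.53 GHz = 0.0794 m
βl = 2π·l/λ = 2π × 0.119 = 42.9°
tan(βl) = tan(42.9°) = 0.93
Z_in = Z_0·(Z_L + jZ_0·tanβl)/(Z_0 + jZ_L·tanβl)
     = 323·(480 + j300)/(323 + j446)

Z_in ≈ 308 − j125 Ω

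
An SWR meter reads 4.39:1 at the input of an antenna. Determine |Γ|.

|Γ| = (S − 1)/(S + 1) = (4.39 − 1)/(4.39 + 1) = 3.39/5.39

|Γ| ≈ 0.629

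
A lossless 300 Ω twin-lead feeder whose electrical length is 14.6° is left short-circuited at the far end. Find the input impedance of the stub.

tan(βl) = 0.26
For a short-circuited stub, Z_in = jZ_0·tan(βl)

Z_in ≈ +j78.1 Ω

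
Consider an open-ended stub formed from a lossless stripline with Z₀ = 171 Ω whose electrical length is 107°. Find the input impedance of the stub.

Z_in ≈ +j52.3 Ω

tan(βl) = -3.27
For an open-ended stub, Z_in = −jZ_0·cot(βl) = −jZ_0/tan(βl)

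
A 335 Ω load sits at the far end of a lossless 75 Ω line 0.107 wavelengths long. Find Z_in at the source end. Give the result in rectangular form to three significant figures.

βl = 2π × 0.107 = 38.5°
tan(βl) = tan(38.5°) = 0.796
Z_in = Z_0·(Z_L + jZ_0·tanβl)/(Z_0 + jZ_L·tanβl)
     = 75·(335 + j59.7)/(75 + j267)

Z_in ≈ 40.1 − j82.9 Ω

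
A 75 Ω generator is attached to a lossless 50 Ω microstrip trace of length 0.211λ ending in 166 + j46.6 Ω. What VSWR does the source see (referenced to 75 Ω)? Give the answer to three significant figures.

VSWR ≈ 5.11

βl = 2π × 0.211 = 76°
tan(βl) = 4
Z_in = Z_0·(Z_L + jZ_0·tanβl)/(Z_0 + jZ_L·tanβl) = 15.4 − j15.7 Ω
Γ_s = (Z_in − Z_s)/(Z_in + Z_s) = (-59.6 − j15.7)/(90.4 − j15.7), |Γ_s| = 0.672
VSWR = (1 + |Γ_s|)/(1 − |Γ_s|)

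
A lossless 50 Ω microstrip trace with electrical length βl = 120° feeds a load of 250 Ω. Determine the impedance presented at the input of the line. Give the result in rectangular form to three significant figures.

tan(βl) = tan(120°) = -1.73
Z_in = Z_0·(Z_L + jZ_0·tanβl)/(Z_0 + jZ_L·tanβl)
     = 50·(250 − j86.6)/(50 − j433)

Z_in ≈ 13.2 + j27.3 Ω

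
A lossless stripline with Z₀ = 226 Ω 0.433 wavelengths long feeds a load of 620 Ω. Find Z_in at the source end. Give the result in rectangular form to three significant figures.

βl = 2π × 0.433 = 156°
tan(βl) = tan(156°) = -0.448
Z_in = Z_0·(Z_L + jZ_0·tanβl)/(Z_0 + jZ_L·tanβl)
     = 226·(620 − j101)/(226 − j278)

Z_in ≈ 297 + j263 Ω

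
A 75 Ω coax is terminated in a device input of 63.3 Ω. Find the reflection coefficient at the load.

Γ = -0.0846

Γ = (Z_L − Z_0)/(Z_L + Z_0) = (63.3 − 75)/(63.3 + 75) = -11.7/138.3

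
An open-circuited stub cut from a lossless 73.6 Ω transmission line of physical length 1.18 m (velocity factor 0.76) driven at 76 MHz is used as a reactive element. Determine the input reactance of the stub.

X_in ≈ 92.9 Ω (inductive)

λ = v/f = 0.76·c / 76 MHz = 3 m
βl = 2π·l/λ = 2π × 0.393 = 142°
tan(βl) = -0.793
For an open-circuited stub, Z_in = −jZ_0·cot(βl) = −jZ_0/tan(βl)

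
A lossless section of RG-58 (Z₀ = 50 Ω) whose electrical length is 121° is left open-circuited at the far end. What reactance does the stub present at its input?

X_in ≈ 30 Ω (inductive)

tan(βl) = -1.66
For an open-circuited stub, Z_in = −jZ_0·cot(βl) = −jZ_0/tan(βl)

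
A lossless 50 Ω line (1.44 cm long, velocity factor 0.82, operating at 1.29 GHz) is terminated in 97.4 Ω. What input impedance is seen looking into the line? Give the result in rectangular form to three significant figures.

Z_in ≈ 61.5 − j35.9 Ω

λ = v/f = 0.82·c / 1.29 GHz = 0.191 m
βl = 2π·l/λ = 2π × 0.0755 = 27.2°
tan(βl) = tan(27.2°) = 0.514
Z_in = Z_0·(Z_L + jZ_0·tanβl)/(Z_0 + jZ_L·tanβl)
     = 50·(97.4 + j25.7)/(50 + j50)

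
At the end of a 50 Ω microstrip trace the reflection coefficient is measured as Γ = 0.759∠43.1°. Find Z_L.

Z_L = Z_0·(1 + Γ)/(1 − Γ) = 50·(1.55 + j0.519)/(0.446 − j0.519)

Z_L ≈ 45.3 + j111 Ω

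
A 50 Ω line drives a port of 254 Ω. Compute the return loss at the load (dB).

RL ≈ 3.46 dB

Γ = (254 − 50)/(254 + 50) = 0.671
RL = −20·log₁₀|Γ| = −20·log₁₀(0.671)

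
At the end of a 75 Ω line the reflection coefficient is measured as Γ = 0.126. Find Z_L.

Z_L = Z_0·(1 + Γ)/(1 − Γ) = 75·(1.13)/(0.874)

Z_L ≈ 96.6 Ω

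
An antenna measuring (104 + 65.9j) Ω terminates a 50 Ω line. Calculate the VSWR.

VSWR ≈ 3.07

Γ = (Z_L − Z_0)/(Z_L + Z_0) = (54 + j65.9)/(154 + j65.9)
|Γ| = 85.2/168 = 0.509
VSWR = (1 + |Γ|)/(1 − |Γ|) = 1.51/0.491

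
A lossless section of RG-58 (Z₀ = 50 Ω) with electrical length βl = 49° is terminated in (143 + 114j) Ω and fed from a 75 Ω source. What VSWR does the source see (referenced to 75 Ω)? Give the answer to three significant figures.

tan(βl) = 1.15
Z_in = Z_0·(Z_L + jZ_0·tanβl)/(Z_0 + jZ_L·tanβl) = 24.7 − j55.6 Ω
Γ_s = (Z_in − Z_s)/(Z_in + Z_s) = (-50.3 − j55.6)/(99.7 − j55.6), |Γ_s| = 0.657
VSWR = (1 + |Γ_s|)/(1 − |Γ_s|)

VSWR ≈ 4.83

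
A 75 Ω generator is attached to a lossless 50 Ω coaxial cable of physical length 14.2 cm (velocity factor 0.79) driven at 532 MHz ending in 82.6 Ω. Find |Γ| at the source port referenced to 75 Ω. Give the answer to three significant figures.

|Γ| ≈ 0.393

λ = v/f = 0.79·c / 532 MHz = 0.445 m
βl = 2π·l/λ = 2π × 0.319 = 115°
tan(βl) = -2.17
Z_in = Z_0·(Z_L + jZ_0·tanβl)/(Z_0 + jZ_L·tanβl) = 34 + j13.5 Ω
Γ_s = (Z_in − Z_s)/(Z_in + Z_s) = (-41 + j13.5)/(109 + j13.5), |Γ_s| = 0.393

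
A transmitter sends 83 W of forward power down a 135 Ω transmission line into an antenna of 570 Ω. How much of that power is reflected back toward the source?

P_reflected ≈ 31.6 W

Γ = (570 − 135)/(570 + 135) = 0.617
|Γ|² = 0.381
P_refl = |Γ|²·P_inc = 31.6 W, P_del = (1 − |Γ|²)·P_inc = 51.4 W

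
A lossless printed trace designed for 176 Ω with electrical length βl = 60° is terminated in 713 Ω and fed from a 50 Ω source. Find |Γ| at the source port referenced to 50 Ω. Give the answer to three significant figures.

tan(βl) = 1.73
Z_in = Z_0·(Z_L + jZ_0·tanβl)/(Z_0 + jZ_L·tanβl) = 56.8 − j93.5 Ω
Γ_s = (Z_in − Z_s)/(Z_in + Z_s) = (6.77 − j93.5)/(107 − j93.5), |Γ_s| = 0.661

|Γ| ≈ 0.661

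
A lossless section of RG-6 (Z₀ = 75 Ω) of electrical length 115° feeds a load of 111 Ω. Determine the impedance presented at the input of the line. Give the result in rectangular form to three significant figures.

Z_in ≈ 56.1 + j17.3 Ω

tan(βl) = tan(115°) = -2.14
Z_in = Z_0·(Z_L + jZ_0·tanβl)/(Z_0 + jZ_L·tanβl)
     = 75·(111 − j161)/(75 − j238)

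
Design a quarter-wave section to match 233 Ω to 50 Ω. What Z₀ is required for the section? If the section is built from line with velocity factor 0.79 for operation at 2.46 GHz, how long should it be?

Z_qwt ≈ 108 Ω; length ≈ 2.41 cm

Z_qwt = √(Z_0·R_L) = √(50 × 233) = √11650
λ = 0.79·c/f = 0.0963 m, so l = λ/4 = 0.0241 m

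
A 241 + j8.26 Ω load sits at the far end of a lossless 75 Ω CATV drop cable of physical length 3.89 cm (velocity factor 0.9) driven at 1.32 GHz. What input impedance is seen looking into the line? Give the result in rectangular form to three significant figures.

λ = v/f = 0.9·c / 1.32 GHz = 0.205 m
βl = 2π·l/λ = 2π × 0.19 = 68.5°
tan(βl) = tan(68.5°) = 2.53
Z_in = Z_0·(Z_L + jZ_0·tanβl)/(Z_0 + jZ_L·tanβl)
     = 75·(241 + j198)/(54.1 + j611)

Z_in ≈ 26.8 − j27.2 Ω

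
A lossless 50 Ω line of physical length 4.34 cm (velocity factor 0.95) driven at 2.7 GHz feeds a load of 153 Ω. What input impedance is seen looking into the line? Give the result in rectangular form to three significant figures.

λ = v/f = 0.95·c / 2.7 GHz = 0.106 m
βl = 2π·l/λ = 2π × 0.411 = 148°
tan(βl) = tan(148°) = -0.624
Z_in = Z_0·(Z_L + jZ_0·tanβl)/(Z_0 + jZ_L·tanβl)
     = 50·(153 − j31.2)/(50 − j95.5)

Z_in ≈ 45.7 + j56.1 Ω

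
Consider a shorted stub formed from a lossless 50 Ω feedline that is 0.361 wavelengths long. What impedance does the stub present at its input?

Z_in ≈ −j59.7 Ω

βl = 2π × 0.361 = 130°
tan(βl) = -1.19
For a shorted stub, Z_in = jZ_0·tan(βl)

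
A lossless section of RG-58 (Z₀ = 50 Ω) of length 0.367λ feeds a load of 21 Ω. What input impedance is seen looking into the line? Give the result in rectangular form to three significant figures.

Z_in ≈ 38.4 − j37.5 Ω

βl = 2π × 0.367 = 132°
tan(βl) = tan(132°) = -1.11
Z_in = Z_0·(Z_L + jZ_0·tanβl)/(Z_0 + jZ_L·tanβl)
     = 50·(21 − j55.3)/(50 − j23.2)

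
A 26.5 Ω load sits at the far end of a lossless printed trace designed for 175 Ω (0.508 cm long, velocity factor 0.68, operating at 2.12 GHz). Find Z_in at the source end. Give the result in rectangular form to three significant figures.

λ = v/f = 0.68·c / 2.12 GHz = 0.0962 m
βl = 2π·l/λ = 2π × 0.0528 = 19°
tan(βl) = tan(19°) = 0.344
Z_in = Z_0·(Z_L + jZ_0·tanβl)/(Z_0 + jZ_L·tanβl)
     = 175·(26.5 + j60.3)/(175 + j9.13)

Z_in ≈ 29.6 + j58.7 Ω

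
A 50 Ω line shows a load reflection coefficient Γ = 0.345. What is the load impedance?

Z_L ≈ 103 Ω

Z_L = Z_0·(1 + Γ)/(1 − Γ) = 50·(1.34)/(0.655)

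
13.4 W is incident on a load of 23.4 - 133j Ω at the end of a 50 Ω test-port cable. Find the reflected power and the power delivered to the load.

|Γ| = |(-26.6 − j133)/(73.4 − j133)| = 0.893
|Γ|² = 0.797
P_refl = |Γ|²·P_inc = 10.7 W, P_del = (1 − |Γ|²)·P_inc = 2.72 W

P_reflected ≈ 10.7 W; P_delivered ≈ 2.72 W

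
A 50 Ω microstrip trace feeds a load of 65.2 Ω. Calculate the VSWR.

For a purely resistive load, VSWR = R_L/Z_0 or Z_0/R_L (whichever > 1) = 65.2/50

VSWR ≈ 1.3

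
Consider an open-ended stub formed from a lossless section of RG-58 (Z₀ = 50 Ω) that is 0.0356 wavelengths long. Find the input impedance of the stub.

Z_in ≈ −j220 Ω

βl = 2π × 0.0356 = 12.8°
tan(βl) = 0.227
For an open-ended stub, Z_in = −jZ_0·cot(βl) = −jZ_0/tan(βl)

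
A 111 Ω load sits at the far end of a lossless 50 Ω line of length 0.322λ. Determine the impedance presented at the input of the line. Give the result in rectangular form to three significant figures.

Z_in ≈ 26.6 + j18.5 Ω

βl = 2π × 0.322 = 116°
tan(βl) = tan(116°) = -2.06
Z_in = Z_0·(Z_L + jZ_0·tanβl)/(Z_0 + jZ_L·tanβl)
     = 50·(111 − j103)/(50 − j228)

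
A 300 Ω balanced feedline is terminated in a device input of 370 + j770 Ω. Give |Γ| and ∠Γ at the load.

Γ ≈ 0.758 ∠ 35.8°

Γ = (Z_L − Z_0)/(Z_L + Z_0) = (70 + j770)/(670 + j770)
|Γ| = 773/1020 = 0.758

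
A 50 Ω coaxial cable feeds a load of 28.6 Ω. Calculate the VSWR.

For a purely resistive load, VSWR = R_L/Z_0 or Z_0/R_L (whichever > 1) = 50/28.6

VSWR ≈ 1.75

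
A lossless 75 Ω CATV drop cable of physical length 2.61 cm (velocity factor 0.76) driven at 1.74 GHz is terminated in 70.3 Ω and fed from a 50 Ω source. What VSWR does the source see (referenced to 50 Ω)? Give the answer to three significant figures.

λ = v/f = 0.76·c / 1.74 GHz = 0.131 m
βl = 2π·l/λ = 2π × 0.199 = 71.7°
tan(βl) = 3.02
Z_in = Z_0·(Z_L + jZ_0·tanβl)/(Z_0 + jZ_L·tanβl) = 78.9 + j3.05 Ω
Γ_s = (Z_in − Z_s)/(Z_in + Z_s) = (28.9 + j3.05)/(129 + j3.05), |Γ_s| = 0.226
VSWR = (1 + |Γ_s|)/(1 − |Γ_s|)

VSWR ≈ 1.58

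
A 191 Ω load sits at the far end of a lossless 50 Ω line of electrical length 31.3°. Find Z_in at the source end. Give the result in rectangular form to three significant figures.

Z_in ≈ 40.9 − j64.6 Ω

tan(βl) = tan(31.3°) = 0.608
Z_in = Z_0·(Z_L + jZ_0·tanβl)/(Z_0 + jZ_L·tanβl)
     = 50·(191 + j30.4)/(50 + j116)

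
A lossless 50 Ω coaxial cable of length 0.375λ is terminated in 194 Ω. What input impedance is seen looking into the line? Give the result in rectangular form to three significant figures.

βl = 2π × 0.375 = 135°
tan(βl) = tan(135°) = -1
Z_in = Z_0·(Z_L + jZ_0·tanβl)/(Z_0 + jZ_L·tanβl)
     = 50·(194 − j50)/(50 − j194)

Z_in ≈ 24.2 + j43.8 Ω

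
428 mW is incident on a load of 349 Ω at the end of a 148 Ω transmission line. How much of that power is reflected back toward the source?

P_reflected ≈ 70 mW

Γ = (349 − 148)/(349 + 148) = 0.404
|Γ|² = 0.164
P_refl = |Γ|²·P_inc = 70 mW, P_del = (1 − |Γ|²)·P_inc = 358 mW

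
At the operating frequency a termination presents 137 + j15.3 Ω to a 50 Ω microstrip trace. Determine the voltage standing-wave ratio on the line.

VSWR ≈ 2.78

Γ = (Z_L − Z_0)/(Z_L + Z_0) = (87 + j15.3)/(187 + j15.3)
|Γ| = 88.3/188 = 0.471
VSWR = (1 + |Γ|)/(1 − |Γ|) = 1.47/0.529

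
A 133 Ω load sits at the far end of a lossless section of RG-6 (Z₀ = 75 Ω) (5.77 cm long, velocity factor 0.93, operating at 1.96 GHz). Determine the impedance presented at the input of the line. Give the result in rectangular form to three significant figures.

Z_in ≈ 79.5 + j44.6 Ω

λ = v/f = 0.93·c / 1.96 GHz = 0.142 m
βl = 2π·l/λ = 2π × 0.405 = 146°
tan(βl) = tan(146°) = -0.676
Z_in = Z_0·(Z_L + jZ_0·tanβl)/(Z_0 + jZ_L·tanβl)
     = 75·(133 − j50.7)/(75 − j90)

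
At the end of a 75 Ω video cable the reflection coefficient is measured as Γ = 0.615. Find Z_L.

Z_L ≈ 315 Ω

Z_L = Z_0·(1 + Γ)/(1 − Γ) = 75·(1.61)/(0.385)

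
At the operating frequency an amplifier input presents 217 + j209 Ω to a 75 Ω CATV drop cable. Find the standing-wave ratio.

Γ = (Z_L − Z_0)/(Z_L + Z_0) = (142 + j209)/(292 + j209)
|Γ| = 253/359 = 0.704
VSWR = (1 + |Γ|)/(1 − |Γ|) = 1.7/0.296

VSWR ≈ 5.75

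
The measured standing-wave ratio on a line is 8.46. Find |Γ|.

|Γ| ≈ 0.789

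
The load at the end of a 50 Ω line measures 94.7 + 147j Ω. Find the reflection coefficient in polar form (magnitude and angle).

Γ ≈ 0.745 ∠ 27.6°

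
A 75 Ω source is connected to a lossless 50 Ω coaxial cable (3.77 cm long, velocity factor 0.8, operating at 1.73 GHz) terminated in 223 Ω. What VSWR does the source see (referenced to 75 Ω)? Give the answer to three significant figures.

VSWR ≈ 6.62

λ = v/f = 0.8·c / 1.73 GHz = 0.139 m
βl = 2π·l/λ = 2π × 0.272 = 97.8°
tan(βl) = -7.27
Z_in = Z_0·(Z_L + jZ_0·tanβl)/(Z_0 + jZ_L·tanβl) = 11.4 + j6.53 Ω
Γ_s = (Z_in − Z_s)/(Z_in + Z_s) = (-63.6 + j6.53)/(86.4 + j6.53), |Γ_s| = 0.738
VSWR = (1 + |Γ_s|)/(1 − |Γ_s|)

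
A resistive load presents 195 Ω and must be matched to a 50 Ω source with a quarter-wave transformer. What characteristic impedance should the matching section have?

Z_qwt ≈ 98.7 Ω

Z_qwt = √(Z_0·R_L) = √(50 × 195) = √9750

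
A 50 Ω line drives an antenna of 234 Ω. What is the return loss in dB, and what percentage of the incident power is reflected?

RL ≈ 3.77 dB; 42% of incident power reflected

Γ = (234 − 50)/(234 + 50) = 0.648
RL = −20·log₁₀(0.648) = 3.77 dB
P_refl/P_inc = |Γ|² = 0.42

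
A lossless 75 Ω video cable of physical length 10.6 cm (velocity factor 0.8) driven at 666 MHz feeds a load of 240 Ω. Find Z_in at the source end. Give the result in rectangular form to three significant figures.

Z_in ≈ 25.1 + j19.1 Ω

λ = v/f = 0.8·c / 666 MHz = 0.36 m
βl = 2π·l/λ = 2π × 0.294 = 106°
tan(βl) = tan(106°) = -3.51
Z_in = Z_0·(Z_L + jZ_0·tanβl)/(Z_0 + jZ_L·tanβl)
     = 75·(240 − j263)/(75 − j843)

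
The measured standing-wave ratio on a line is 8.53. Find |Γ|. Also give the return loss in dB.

|Γ| ≈ 0.79; return loss ≈ 2.05 dB

|Γ| = (S − 1)/(S + 1) = (8.53 − 1)/(8.53 + 1) = 7.53/9.53
RL = −20·log₁₀|Γ| = −20·log₁₀(0.79)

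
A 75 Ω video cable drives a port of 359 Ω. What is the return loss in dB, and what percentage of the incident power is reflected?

Γ = (359 − 75)/(359 + 75) = 0.654
RL = −20·log₁₀(0.654) = 3.68 dB
P_refl/P_inc = |Γ|² = 0.428

RL ≈ 3.68 dB; 42.8% of incident power reflected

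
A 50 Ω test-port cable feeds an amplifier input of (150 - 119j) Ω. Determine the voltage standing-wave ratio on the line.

Γ = (Z_L − Z_0)/(Z_L + Z_0) = (100 − j119)/(200 − j119)
|Γ| = 155/233 = 0.668
VSWR = (1 + |Γ|)/(1 − |Γ|) = 1.67/0.332

VSWR ≈ 5.02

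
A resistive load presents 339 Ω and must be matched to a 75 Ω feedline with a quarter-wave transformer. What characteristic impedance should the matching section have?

Z_qwt = √(Z_0·R_L) = √(75 × 339) = √25420

Z_qwt ≈ 159 Ω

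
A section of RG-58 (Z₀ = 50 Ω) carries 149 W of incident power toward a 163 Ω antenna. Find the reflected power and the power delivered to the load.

P_reflected ≈ 41.9 W; P_delivered ≈ 107 W

Γ = (163 − 50)/(163 + 50) = 0.531
|Γ|² = 0.281
P_refl = |Γ|²·P_inc = 41.9 W, P_del = (1 − |Γ|²)·P_inc = 107 W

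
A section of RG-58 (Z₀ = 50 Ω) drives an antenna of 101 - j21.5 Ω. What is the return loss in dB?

RL ≈ 8.8 dB

Γ = (51 − j21.5)/(151 − j21.5), |Γ| = 0.363
RL = −20·log₁₀|Γ| = −20·log₁₀(0.363)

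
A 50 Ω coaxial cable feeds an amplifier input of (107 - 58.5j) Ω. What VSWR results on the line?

VSWR ≈ 2.9

Γ = (Z_L − Z_0)/(Z_L + Z_0) = (57 − j58.5)/(157 − j58.5)
|Γ| = 81.7/168 = 0.487
VSWR = (1 + |Γ|)/(1 − |Γ|) = 1.49/0.513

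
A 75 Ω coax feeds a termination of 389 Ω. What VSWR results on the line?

VSWR ≈ 5.19

For a purely resistive load, VSWR = R_L/Z_0 or Z_0/R_L (whichever > 1) = 389/75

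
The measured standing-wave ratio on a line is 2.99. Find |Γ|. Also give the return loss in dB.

|Γ| ≈ 0.499; return loss ≈ 6.04 dB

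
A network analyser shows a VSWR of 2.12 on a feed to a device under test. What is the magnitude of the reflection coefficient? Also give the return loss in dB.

|Γ| = (S − 1)/(S + 1) = (2.12 − 1)/(2.12 + 1) = 1.12/3.12
RL = −20·log₁₀|Γ| = −20·log₁₀(0.359)

|Γ| ≈ 0.359; return loss ≈ 8.9 dB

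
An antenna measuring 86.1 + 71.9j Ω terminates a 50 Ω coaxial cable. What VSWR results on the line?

VSWR ≈ 3.19

Γ = (Z_L − Z_0)/(Z_L + Z_0) = (36.1 + j71.9)/(136.1 + j71.9)
|Γ| = 80.5/154 = 0.523
VSWR = (1 + |Γ|)/(1 − |Γ|) = 1.52/0.477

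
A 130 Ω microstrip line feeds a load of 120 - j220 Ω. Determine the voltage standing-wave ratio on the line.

Γ = (Z_L − Z_0)/(Z_L + Z_0) = (-10 − j220)/(250 − j220)
|Γ| = 220/333 = 0.661
VSWR = (1 + |Γ|)/(1 − |Γ|) = 1.66/0.339

VSWR ≈ 4.91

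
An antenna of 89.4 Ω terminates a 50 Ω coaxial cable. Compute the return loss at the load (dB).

RL ≈ 11 dB

Γ = (89.4 − 50)/(89.4 + 50) = 0.283
RL = −20·log₁₀|Γ| = −20·log₁₀(0.283)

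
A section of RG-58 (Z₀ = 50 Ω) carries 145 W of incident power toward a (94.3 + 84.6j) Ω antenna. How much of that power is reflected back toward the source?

P_reflected ≈ 47.3 W

|Γ| = |(44.3 + j84.6)/(144.3 + j84.6)| = 0.571
|Γ|² = 0.326
P_refl = |Γ|²·P_inc = 47.3 W, P_del = (1 − |Γ|²)·P_inc = 97.7 W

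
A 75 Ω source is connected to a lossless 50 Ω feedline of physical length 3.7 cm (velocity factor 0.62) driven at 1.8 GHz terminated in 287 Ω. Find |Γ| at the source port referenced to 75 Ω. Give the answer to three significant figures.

|Γ| ≈ 0.742

λ = v/f = 0.62·c / 1.8 GHz = 0.103 m
βl = 2π·l/λ = 2π × 0.358 = 129°
tan(βl) = -1.24
Z_in = Z_0·(Z_L + jZ_0·tanβl)/(Z_0 + jZ_L·tanβl) = 14.1 + j38.4 Ω
Γ_s = (Z_in − Z_s)/(Z_in + Z_s) = (-60.9 + j38.4)/(89.1 + j38.4), |Γ_s| = 0.742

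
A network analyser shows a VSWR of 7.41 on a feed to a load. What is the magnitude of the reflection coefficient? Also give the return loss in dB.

|Γ| = (S − 1)/(S + 1) = (7.41 − 1)/(7.41 + 1) = 6.41/8.41
RL = −20·log₁₀|Γ| = −20·log₁₀(0.762)

|Γ| ≈ 0.762; return loss ≈ 2.36 dB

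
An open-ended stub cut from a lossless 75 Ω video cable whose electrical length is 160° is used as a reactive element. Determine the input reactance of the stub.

X_in ≈ 206 Ω (inductive)

tan(βl) = -0.364
For an open-ended stub, Z_in = −jZ_0·cot(βl) = −jZ_0/tan(βl)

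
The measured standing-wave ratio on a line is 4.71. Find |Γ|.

|Γ| = (S − 1)/(S + 1) = (4.71 − 1)/(4.71 + 1) = 3.71/5.71

|Γ| ≈ 0.65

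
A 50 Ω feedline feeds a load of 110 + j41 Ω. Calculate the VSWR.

Γ = (Z_L − Z_0)/(Z_L + Z_0) = (60 + j41)/(160 + j41)
|Γ| = 72.7/165 = 0.44
VSWR = (1 + |Γ|)/(1 − |Γ|) = 1.44/0.56

VSWR ≈ 2.57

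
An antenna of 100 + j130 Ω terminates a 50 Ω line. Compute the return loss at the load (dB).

Γ = (50 + j130)/(150 + j130), |Γ| = 0.702
RL = −20·log₁₀|Γ| = −20·log₁₀(0.702)

RL ≈ 3.08 dB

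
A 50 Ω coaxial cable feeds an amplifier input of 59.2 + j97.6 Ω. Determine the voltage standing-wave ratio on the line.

Γ = (Z_L − Z_0)/(Z_L + Z_0) = (9.2 + j97.6)/(109.2 + j97.6)
|Γ| = 98/146 = 0.669
VSWR = (1 + |Γ|)/(1 − |Γ|) = 1.67/0.331

VSWR ≈ 5.05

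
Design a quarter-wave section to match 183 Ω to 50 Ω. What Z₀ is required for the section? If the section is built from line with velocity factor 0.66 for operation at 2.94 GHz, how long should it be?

Z_qwt = √(Z_0·R_L) = √(50 × 183) = √9150
λ = 0.66·c/f = 0.0673 m, so l = λ/4 = 0.0168 m

Z_qwt ≈ 95.7 Ω; length ≈ 1.68 cm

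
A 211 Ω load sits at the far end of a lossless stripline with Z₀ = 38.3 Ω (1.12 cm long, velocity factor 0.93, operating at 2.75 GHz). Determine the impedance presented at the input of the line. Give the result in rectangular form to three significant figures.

Z_in ≈ 16.2 − j42.5 Ω

λ = v/f = 0.93·c / 2.75 GHz = 0.101 m
βl = 2π·l/λ = 2π × 0.11 = 39.7°
tan(βl) = tan(39.7°) = 0.831
Z_in = Z_0·(Z_L + jZ_0·tanβl)/(Z_0 + jZ_L·tanβl)
     = 38.3·(211 + j31.8)/(38.3 + j175)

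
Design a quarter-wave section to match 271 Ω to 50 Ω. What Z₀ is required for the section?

Z_qwt = √(Z_0·R_L) = √(50 × 271) = √13550

Z_qwt ≈ 116 Ω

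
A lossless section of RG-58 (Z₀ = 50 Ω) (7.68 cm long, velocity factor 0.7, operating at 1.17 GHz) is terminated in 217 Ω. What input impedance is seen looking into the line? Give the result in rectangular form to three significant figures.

Z_in ≈ 49.1 + j79.4 Ω

λ = v/f = 0.7·c / 1.17 GHz = 0.179 m
βl = 2π·l/λ = 2π × 0.428 = 154°
tan(βl) = tan(154°) = -0.487
Z_in = Z_0·(Z_L + jZ_0·tanβl)/(Z_0 + jZ_L·tanβl)
     = 50·(217 − j24.3)/(50 − j106)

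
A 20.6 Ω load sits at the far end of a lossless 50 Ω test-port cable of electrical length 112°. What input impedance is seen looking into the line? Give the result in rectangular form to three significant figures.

Z_in ≈ 72 − j50.4 Ω

tan(βl) = tan(112°) = -2.48
Z_in = Z_0·(Z_L + jZ_0·tanβl)/(Z_0 + jZ_L·tanβl)
     = 50·(20.6 − j124)/(50 − j51)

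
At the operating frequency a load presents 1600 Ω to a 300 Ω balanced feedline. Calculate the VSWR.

Γ = (1600 − 300)/(1600 + 300) = 0.684
VSWR = (1 + 0.684)/(1 − 0.684)

VSWR ≈ 5.33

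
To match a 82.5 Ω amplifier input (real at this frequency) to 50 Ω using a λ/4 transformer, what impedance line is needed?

Z_qwt ≈ 64.2 Ω

Z_qwt = √(Z_0·R_L) = √(50 × 82.5) = √4125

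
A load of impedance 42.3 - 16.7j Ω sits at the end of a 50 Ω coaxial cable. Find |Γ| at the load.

Γ = (Z_L − Z_0)/(Z_L + Z_0) = (-7.7 − j16.7)/(92.3 − j16.7)
|Γ| = 18.4/93.8

|Γ| ≈ 0.196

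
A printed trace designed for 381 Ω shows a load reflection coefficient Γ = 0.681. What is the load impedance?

Z_L ≈ 2010 Ω

Z_L = Z_0·(1 + Γ)/(1 − Γ) = 381·(1.68)/(0.319)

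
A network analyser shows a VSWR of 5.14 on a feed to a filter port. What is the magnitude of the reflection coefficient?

|Γ| ≈ 0.674

|Γ| = (S − 1)/(S + 1) = (5.14 − 1)/(5.14 + 1) = 4.14/6.14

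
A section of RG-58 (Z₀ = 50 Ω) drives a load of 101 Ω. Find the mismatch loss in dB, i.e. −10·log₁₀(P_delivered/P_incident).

mismatch loss ≈ 0.526 dB

Γ = (101 − 50)/(101 + 50) = 0.338
|Γ|² = 0.114, so P_del/P_inc = 1 − |Γ|² = 0.886
ML = −10·log₁₀(1 − |Γ|²)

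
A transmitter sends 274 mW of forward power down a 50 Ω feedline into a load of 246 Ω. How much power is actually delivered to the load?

Γ = (246 − 50)/(246 + 50) = 0.662
|Γ|² = 0.438
P_refl = |Γ|²·P_inc = 120 mW, P_del = (1 − |Γ|²)·P_inc = 154 mW

P_delivered ≈ 154 mW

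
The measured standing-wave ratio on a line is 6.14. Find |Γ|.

|Γ| ≈ 0.72

|Γ| = (S − 1)/(S + 1) = (6.14 − 1)/(6.14 + 1) = 5.14/7.14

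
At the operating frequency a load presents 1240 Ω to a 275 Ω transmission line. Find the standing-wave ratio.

VSWR ≈ 4.51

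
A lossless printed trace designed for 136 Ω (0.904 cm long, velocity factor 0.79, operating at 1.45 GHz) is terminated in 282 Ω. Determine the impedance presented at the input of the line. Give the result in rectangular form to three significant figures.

Z_in ≈ 204 − j104 Ω

λ = v/f = 0.79·c / 1.45 GHz = 0.163 m
βl = 2π·l/λ = 2π × 0.0553 = 19.9°
tan(βl) = tan(19.9°) = 0.362
Z_in = Z_0·(Z_L + jZ_0·tanβl)/(Z_0 + jZ_L·tanβl)
     = 136·(282 + j49.3)/(136 + j102)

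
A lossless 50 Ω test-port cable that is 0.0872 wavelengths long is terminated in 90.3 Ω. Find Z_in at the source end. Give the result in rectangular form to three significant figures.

βl = 2π × 0.0872 = 31.4°
tan(βl) = tan(31.4°) = 0.61
Z_in = Z_0·(Z_L + jZ_0·tanβl)/(Z_0 + jZ_L·tanβl)
     = 50·(90.3 + j30.5)/(50 + j55.1)

Z_in ≈ 56 − j31.2 Ω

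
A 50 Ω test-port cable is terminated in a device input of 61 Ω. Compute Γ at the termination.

Γ = (Z_L − Z_0)/(Z_L + Z_0) = (61 − 50)/(61 + 50) = 11/111

Γ = 0.0991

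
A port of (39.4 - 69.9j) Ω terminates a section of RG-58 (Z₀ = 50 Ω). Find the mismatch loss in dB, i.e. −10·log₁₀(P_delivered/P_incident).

Γ = (-10.6 − j69.9)/(89.4 − j69.9), |Γ| = 0.623
|Γ|² = 0.388, so P_del/P_inc = 1 − |Γ|² = 0.612
ML = −10·log₁₀(1 − |Γ|²)

mismatch loss ≈ 2.13 dB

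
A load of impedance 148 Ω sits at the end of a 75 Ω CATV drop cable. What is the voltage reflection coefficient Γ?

Γ = 0.327

Γ = (Z_L − Z_0)/(Z_L + Z_0) = (148 − 75)/(148 + 75) = 73/223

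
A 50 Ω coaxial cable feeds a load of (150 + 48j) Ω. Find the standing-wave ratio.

VSWR ≈ 3.34

Γ = (Z_L − Z_0)/(Z_L + Z_0) = (100 + j48)/(200 + j48)
|Γ| = 111/206 = 0.539
VSWR = (1 + |Γ|)/(1 − |Γ|) = 1.54/0.461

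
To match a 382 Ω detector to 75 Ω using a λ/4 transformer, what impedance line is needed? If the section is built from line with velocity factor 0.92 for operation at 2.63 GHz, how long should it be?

Z_qwt = √(Z_0·R_L) = √(75 × 382) = √28650
λ = 0.92·c/f = 0.105 m, so l = λ/4 = 0.0262 m

Z_qwt ≈ 169 Ω; length ≈ 2.62 cm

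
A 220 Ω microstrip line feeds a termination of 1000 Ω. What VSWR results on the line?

VSWR ≈ 4.55

For a purely resistive load, VSWR = R_L/Z_0 or Z_0/R_L (whichever > 1) = 1000/220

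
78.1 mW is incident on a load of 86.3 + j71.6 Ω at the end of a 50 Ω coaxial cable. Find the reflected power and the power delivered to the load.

|Γ| = |(36.3 + j71.6)/(136.3 + j71.6)| = 0.521
|Γ|² = 0.272
P_refl = |Γ|²·P_inc = 21.2 mW, P_del = (1 − |Γ|²)·P_inc = 56.9 mW

P_reflected ≈ 21.2 mW; P_delivered ≈ 56.9 mW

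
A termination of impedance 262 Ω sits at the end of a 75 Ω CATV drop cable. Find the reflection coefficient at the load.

Γ = 0.555

Γ = (Z_L − Z_0)/(Z_L + Z_0) = (262 − 75)/(262 + 75) = 187/337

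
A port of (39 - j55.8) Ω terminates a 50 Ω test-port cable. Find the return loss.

Γ = (-11 − j55.8)/(89 − j55.8), |Γ| = 0.541
RL = −20·log₁₀|Γ| = −20·log₁₀(0.541)

RL ≈ 5.33 dB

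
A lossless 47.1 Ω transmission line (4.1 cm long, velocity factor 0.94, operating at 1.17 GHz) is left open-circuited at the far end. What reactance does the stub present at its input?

λ = v/f = 0.94·c / 1.17 GHz = 0.241 m
βl = 2π·l/λ = 2π × 0.17 = 61.2°
tan(βl) = 1.82
For an open-circuited stub, Z_in = −jZ_0·cot(βl) = −jZ_0/tan(βl)

X_in ≈ -25.9 Ω (capacitive)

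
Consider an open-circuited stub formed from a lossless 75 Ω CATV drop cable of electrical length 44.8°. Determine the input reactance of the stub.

X_in ≈ -75.5 Ω (capacitive)

tan(βl) = 0.993
For an open-circuited stub, Z_in = −jZ_0·cot(βl) = −jZ_0/tan(βl)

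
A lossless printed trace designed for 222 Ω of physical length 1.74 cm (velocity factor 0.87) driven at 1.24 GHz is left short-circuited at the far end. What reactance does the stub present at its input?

X_in ≈ 127 Ω (inductive)

λ = v/f = 0.87·c / 1.24 GHz = 0.21 m
βl = 2π·l/λ = 2π × 0.0827 = 29.8°
tan(βl) = 0.572
For a short-circuited stub, Z_in = jZ_0·tan(βl)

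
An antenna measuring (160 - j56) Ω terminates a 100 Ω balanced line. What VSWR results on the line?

VSWR ≈ 1.89

Γ = (Z_L − Z_0)/(Z_L + Z_0) = (60 − j56)/(260 − j56)
|Γ| = 82.1/266 = 0.309
VSWR = (1 + |Γ|)/(1 − |Γ|) = 1.31/0.691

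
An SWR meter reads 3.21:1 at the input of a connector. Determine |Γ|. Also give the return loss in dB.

|Γ| = (S − 1)/(S + 1) = (3.21 − 1)/(3.21 + 1) = 2.21/4.21
RL = −20·log₁₀|Γ| = −20·log₁₀(0.525)

|Γ| ≈ 0.525; return loss ≈ 5.6 dB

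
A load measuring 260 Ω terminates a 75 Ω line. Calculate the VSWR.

Γ = (260 − 75)/(260 + 75) = 0.552
VSWR = (1 + 0.552)/(1 − 0.552)

VSWR ≈ 3.47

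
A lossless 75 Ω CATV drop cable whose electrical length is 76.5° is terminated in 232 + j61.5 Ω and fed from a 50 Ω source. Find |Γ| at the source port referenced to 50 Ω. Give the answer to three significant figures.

tan(βl) = 4.17
Z_in = Z_0·(Z_L + jZ_0·tanβl)/(Z_0 + jZ_L·tanβl) = 24.8 − j22.7 Ω
Γ_s = (Z_in − Z_s)/(Z_in + Z_s) = (-25.2 − j22.7)/(74.8 − j22.7), |Γ_s| = 0.434

|Γ| ≈ 0.434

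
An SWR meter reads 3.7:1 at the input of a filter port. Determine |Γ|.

|Γ| ≈ 0.574

|Γ| = (S − 1)/(S + 1) = (3.7 − 1)/(3.7 + 1) = 2.7/4.7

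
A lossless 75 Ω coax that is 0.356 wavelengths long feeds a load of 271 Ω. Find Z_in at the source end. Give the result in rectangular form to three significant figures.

βl = 2π × 0.356 = 128°
tan(βl) = tan(128°) = -1.27
Z_in = Z_0·(Z_L + jZ_0·tanβl)/(Z_0 + jZ_L·tanβl)
     = 75·(271 − j95.4)/(75 − j345)

Z_in ≈ 32.1 + j52 Ω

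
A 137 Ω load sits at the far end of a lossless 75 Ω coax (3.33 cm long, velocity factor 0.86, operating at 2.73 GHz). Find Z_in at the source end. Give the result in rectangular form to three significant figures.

Z_in ≈ 54.9 + j33.7 Ω

λ = v/f = 0.86·c / 2.73 GHz = 0.0945 m
βl = 2π·l/λ = 2π × 0.352 = 127°
tan(βl) = tan(127°) = -1.33
Z_in = Z_0·(Z_L + jZ_0·tanβl)/(Z_0 + jZ_L·tanβl)
     = 75·(137 − j100)/(75 − j183)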